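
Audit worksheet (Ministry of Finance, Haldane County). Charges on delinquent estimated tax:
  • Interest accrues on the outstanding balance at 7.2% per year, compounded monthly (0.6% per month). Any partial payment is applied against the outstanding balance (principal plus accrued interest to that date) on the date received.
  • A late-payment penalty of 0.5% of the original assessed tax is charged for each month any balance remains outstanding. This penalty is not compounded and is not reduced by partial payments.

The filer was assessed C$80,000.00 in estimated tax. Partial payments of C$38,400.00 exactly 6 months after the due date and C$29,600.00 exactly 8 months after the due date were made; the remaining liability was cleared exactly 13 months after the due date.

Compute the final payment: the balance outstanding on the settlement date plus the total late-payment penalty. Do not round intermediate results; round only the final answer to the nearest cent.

Balance at month 6: C$80,000.0000 × (1 + 0.006)^6 = C$82,923.5472…
After C$38,400.00 payment: C$82,923.5472… − C$38,400.00 = C$44,523.5472…
Balance at month 8: C$44,523.5472… × (1 + 0.006)^2 = C$45,059.4326…
After C$29,600.00 payment: C$45,059.4326… − C$29,600.00 = C$15,459.4326…
Balance at month 13: C$15,459.4326… × (1 + 0.006)^5 = C$15,928.8144…
Penalty: 13 × 0.5% × C$80,000.00 = C$5,200.00
Final settlement = outstanding balance + penalty = C$15,928.8144… + C$5,200.00 = C$21,128.81

C$21,128.81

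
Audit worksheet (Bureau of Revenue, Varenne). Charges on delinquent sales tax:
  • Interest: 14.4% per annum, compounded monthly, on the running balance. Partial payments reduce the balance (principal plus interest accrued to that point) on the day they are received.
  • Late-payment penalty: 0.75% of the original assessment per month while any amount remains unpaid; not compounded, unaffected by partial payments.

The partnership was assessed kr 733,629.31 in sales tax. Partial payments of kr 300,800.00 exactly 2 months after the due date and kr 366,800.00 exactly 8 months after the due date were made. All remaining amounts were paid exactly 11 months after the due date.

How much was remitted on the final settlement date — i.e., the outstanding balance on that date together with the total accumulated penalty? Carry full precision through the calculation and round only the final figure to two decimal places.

Monthly rate = 14.4% ÷ 12 = 1.2%
Balance at month 2: kr 733,629.3100 × (1 + 0.012)^2 = kr 751,342.0561…
After kr 300,800.00 payment: kr 751,342.0561… − kr 300,800.00 = kr 450,542.0561…
Balance at month 8: kr 450,542.0561… × (1 + 0.012)^6 = kr 483,969.9665…
After kr 366,800.00 payment: kr 483,969.9665… − kr 366,800.00 = kr 117,169.9665…
Balance at month 11: kr 117,169.9665… × (1 + 0.012)^3 = kr 121,438.9052…
Penalty: 11 × 0.75% × kr 733,629.31 = kr 60,524.42…
Final settlement = outstanding balance + penalty = kr 121,438.9052… + kr 60,524.42… = kr 181,963.32

kr 181,963.32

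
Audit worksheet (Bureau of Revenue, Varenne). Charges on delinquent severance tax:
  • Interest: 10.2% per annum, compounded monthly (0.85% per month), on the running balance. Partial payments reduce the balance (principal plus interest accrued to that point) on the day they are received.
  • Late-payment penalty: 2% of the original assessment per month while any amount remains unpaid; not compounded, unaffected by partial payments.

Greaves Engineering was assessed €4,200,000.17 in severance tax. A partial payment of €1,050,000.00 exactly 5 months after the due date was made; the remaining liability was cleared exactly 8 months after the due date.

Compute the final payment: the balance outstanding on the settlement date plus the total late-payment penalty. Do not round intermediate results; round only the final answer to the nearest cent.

Balance at month 5: €4,200,000.1700 × (1 + 0.0085)^5 = €4,381,560.5804…
After €1,050,000.00 payment: €4,381,560.5804… − €1,050,000.00 = €3,331,560.5804…
Balance at month 8: €3,331,560.5804… × (1 + 0.0085)^3 = €3,417,239.5370…
Penalty: 8 × 2% × €4,200,000.17 = €672,000.03…
Final settlement = outstanding balance + penalty = €3,417,239.5370… + €672,000.03… = €4,089,239.56

€4,089,239.56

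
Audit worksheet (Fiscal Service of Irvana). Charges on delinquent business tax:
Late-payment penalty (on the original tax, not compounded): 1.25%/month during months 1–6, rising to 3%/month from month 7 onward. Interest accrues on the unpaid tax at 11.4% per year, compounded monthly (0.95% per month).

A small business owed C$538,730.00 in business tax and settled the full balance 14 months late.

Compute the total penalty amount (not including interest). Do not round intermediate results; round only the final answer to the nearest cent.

Penalty, months 1–6: 6 × 1.25% × C$538,730.00 = C$40,404.75
Penalty, months 7–14: 8 × 3% × C$538,730.00 = C$129,295.20
Total penalty = C$40,404.75 + C$129,295.20 = C$169,699.95

C$169,699.95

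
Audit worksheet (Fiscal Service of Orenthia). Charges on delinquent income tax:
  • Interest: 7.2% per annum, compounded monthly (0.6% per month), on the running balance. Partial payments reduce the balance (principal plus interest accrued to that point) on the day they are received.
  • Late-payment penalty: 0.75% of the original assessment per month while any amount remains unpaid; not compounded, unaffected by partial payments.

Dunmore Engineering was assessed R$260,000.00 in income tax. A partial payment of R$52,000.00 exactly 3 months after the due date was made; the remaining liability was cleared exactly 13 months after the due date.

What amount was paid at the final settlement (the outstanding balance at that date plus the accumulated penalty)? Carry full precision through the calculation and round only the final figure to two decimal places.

R$251,170.78

Balance at month 3: R$260,000.0000 × (1 + 0.006)^3 = R$264,708.1362…
After R$52,000.00 payment: R$264,708.1362… − R$52,000.00 = R$212,708.1362…
Balance at month 13: R$212,708.1362… × (1 + 0.006)^10 = R$225,820.7832…
Penalty: 13 × 0.75% × R$260,000.00 = R$25,350.00
Final settlement = outstanding balance + penalty = R$225,820.7832… + R$25,350.00 = R$251,170.78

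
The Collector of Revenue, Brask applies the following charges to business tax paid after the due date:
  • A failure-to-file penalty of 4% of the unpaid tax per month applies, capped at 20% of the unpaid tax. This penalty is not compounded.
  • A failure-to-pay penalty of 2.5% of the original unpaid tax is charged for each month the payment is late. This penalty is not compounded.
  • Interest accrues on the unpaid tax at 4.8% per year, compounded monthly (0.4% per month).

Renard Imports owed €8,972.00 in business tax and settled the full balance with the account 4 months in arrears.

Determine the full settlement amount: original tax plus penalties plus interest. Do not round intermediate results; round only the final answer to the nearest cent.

€11,449.14

Failure-to-file: 4 × 4% × €8,972.00 = €1,435.52 (under the 20% cap)
Failure-to-pay penalty = 2.5% × €8,972.00 × 4 mo = €897.20
Interest: €8,972.00 × ((1 + 0.004)^4 − 1) = €8,972.00 × 0.0160963… = €144.4156…
Total = €8,972.00 + €2,332.7200 + €144.4156… = €11,449.14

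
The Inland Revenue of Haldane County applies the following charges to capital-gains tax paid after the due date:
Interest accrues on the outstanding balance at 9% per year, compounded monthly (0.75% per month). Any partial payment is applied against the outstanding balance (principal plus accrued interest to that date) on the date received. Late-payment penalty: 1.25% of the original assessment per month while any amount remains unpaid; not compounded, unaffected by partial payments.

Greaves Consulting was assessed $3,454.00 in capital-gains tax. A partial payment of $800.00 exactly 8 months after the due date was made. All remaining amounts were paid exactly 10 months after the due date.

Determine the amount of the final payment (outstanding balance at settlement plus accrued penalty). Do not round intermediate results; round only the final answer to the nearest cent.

$3,341.68

Balance at month 8: $3,454.0000 × (1 + 0.0075)^8 = $3,666.7624…
After $800.00 payment: $3,666.7624… − $800.00 = $2,866.7624…
Balance at month 10: $2,866.7624… × (1 + 0.0075)^2 = $2,909.9251…
Penalty: 10 × 1.25% × $3,454.00 = $431.75
Final settlement = outstanding balance + penalty = $2,909.9251… + $431.75 = $3,341.68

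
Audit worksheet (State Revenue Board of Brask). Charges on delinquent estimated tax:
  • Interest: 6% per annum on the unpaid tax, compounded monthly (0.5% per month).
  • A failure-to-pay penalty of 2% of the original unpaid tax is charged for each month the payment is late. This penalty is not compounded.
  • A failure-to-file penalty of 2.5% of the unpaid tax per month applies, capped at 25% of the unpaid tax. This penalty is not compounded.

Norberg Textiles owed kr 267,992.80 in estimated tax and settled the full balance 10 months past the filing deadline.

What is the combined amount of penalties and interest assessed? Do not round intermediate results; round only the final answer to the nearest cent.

Failure-to-file: 10 × 2.5% × kr 267,992.80 = kr 66,998.20, capped at 25% × kr 267,992.80 = kr 66,998.20
Failure-to-pay penalty: 10 × 2% × kr 267,992.80 = kr 53,598.56
Interest: kr 267,992.80 × ((1 + 0.005)^10 − 1) = kr 267,992.80 × 0.0511401… = kr 13,705.1872…
Penalties + interest = kr 120,596.7600 + kr 13,705.1872… = kr 134,301.95

kr 134,301.95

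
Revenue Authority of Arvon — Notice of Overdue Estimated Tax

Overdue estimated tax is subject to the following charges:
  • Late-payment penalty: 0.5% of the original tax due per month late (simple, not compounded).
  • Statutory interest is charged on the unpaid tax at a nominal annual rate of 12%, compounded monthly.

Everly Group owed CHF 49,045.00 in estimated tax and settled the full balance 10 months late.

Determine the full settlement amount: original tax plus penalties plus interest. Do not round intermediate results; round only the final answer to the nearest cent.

Late-payment penalty: 10 × 0.5% × CHF 49,045.00 = CHF 2,452.25
Interest (12%/yr ÷ 12 = 1%/month): CHF 49,045.00 × ((1 + 0.01)^10 − 1) = CHF 5,131.1921…
Total = CHF 49,045.00 + CHF 2,452.2500 + CHF 5,131.1921… = CHF 56,628.44

CHF 56,628.44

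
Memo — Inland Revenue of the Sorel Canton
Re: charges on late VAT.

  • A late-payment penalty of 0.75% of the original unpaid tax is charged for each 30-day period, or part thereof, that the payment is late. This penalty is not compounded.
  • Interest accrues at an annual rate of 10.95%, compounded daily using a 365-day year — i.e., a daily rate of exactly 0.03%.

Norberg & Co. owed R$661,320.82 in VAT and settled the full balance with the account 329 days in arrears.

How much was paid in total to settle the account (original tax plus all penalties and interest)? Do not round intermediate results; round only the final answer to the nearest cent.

R$784,471.18

Penalty periods: ⌈329/30⌉ = 11; penalty = 11 × 0.75% × R$661,320.82 = R$54,558.97…
Interest: R$661,320.82 × ((1 + 0.0003)^329 − 1) = R$661,320.82 × 0.10371879… = R$68,591.3965…
Total = R$661,320.82 + R$54,558.9677… + R$68,591.3965… = R$784,471.18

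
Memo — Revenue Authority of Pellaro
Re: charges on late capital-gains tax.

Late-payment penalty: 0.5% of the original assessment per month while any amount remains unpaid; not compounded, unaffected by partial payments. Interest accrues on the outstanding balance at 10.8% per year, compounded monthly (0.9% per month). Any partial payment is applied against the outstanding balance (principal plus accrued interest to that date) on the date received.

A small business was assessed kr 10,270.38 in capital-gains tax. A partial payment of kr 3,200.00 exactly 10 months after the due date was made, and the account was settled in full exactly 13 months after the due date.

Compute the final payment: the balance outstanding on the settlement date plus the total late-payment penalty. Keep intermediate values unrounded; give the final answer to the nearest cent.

kr 8,919.49

Balance at month 10: kr 10,270.3800 × (1 + 0.009)^10 = kr 11,233.0625…
After kr 3,200.00 payment: kr 11,233.0625… − kr 3,200.00 = kr 8,033.0625…
Balance at month 13: kr 8,033.0625… × (1 + 0.009)^3 = kr 8,251.9131…
Penalty: 13 × 0.5% × kr 10,270.38 = kr 667.57…
Final settlement = outstanding balance + penalty = kr 8,251.9131… + kr 667.57… = kr 8,919.49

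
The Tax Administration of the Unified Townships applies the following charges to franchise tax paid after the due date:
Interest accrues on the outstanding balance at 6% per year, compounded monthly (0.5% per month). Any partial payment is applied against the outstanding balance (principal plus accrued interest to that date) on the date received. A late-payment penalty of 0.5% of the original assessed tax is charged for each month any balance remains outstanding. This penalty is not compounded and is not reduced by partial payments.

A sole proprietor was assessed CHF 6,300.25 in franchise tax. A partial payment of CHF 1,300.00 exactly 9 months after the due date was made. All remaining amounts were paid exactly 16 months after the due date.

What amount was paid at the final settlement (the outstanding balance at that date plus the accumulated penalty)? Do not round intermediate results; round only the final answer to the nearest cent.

Balance at month 9: CHF 6,300.2500 × (1 + 0.005)^9 = CHF 6,589.4981…
After CHF 1,300.00 payment: CHF 6,589.4981… − CHF 1,300.00 = CHF 5,289.4981…
Balance at month 16: CHF 5,289.4981… × (1 + 0.005)^7 = CHF 5,477.4308…
Penalty: 16 × 0.5% × CHF 6,300.25 = CHF 504.02
Final settlement = outstanding balance + penalty = CHF 5,477.4308… + CHF 504.02 = CHF 5,981.45

CHF 5,981.45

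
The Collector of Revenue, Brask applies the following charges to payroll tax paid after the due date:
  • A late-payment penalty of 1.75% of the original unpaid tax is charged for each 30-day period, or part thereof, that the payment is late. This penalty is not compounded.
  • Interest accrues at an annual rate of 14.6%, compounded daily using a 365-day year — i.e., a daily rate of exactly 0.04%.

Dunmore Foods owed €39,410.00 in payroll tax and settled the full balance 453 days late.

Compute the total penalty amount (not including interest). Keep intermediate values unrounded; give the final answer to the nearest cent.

€11,034.80

Penalty periods: ⌈453/30⌉ = 16; penalty = 16 × 1.75% × €39,410.00 = €11,034.80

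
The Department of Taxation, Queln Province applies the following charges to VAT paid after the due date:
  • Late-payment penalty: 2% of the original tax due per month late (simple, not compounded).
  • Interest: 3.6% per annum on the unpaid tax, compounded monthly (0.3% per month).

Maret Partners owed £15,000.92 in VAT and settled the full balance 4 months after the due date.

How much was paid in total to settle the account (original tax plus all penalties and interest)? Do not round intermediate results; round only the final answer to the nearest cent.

£16,381.82

Late-payment penalty: 4 × 2% × £15,000.92 = £1,200.07…
Interest: £15,000.92 × ((1 + 0.003)^4 − 1) = £15,000.92 × 0.0120541… = £180.8227…
Total = £15,000.92 + £1,200.0736 + £180.8227… = £16,381.82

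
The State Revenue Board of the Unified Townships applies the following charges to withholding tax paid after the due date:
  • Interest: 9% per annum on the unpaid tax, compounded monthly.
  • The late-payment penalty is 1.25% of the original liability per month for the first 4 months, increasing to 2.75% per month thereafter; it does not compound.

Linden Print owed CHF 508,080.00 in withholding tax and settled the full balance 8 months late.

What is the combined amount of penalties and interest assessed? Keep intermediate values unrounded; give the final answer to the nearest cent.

Penalty, months 1–4: 4 × 1.25% × CHF 508,080.00 = CHF 25,404.00
Penalty, months 5–8: 4 × 2.75% × CHF 508,080.00 = CHF 55,888.80
Interest (9%/yr ÷ 12 = 0.75%/month): CHF 508,080.00 × ((1 + 0.0075)^8 − 1) = CHF 31,297.1426…
Penalties + interest = CHF 81,292.8000 + CHF 31,297.1426… = CHF 112,589.94

CHF 112,589.94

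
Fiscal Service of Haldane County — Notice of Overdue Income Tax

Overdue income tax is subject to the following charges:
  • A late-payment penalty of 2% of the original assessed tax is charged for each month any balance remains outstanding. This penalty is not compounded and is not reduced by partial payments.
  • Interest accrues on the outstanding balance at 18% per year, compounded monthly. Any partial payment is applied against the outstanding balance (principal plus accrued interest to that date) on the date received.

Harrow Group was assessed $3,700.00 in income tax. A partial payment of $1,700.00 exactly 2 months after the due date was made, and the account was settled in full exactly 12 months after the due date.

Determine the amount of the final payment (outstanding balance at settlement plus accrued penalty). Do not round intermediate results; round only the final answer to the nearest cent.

$3,338.87

Monthly rate = 18% ÷ 12 = 1.5%
Balance at month 2: $3,700.0000 × (1 + 0.015)^2 = $3,811.8325
After $1,700.00 payment: $3,811.8325 − $1,700.00 = $2,111.8325
Balance at month 12: $2,111.8325 × (1 + 0.015)^10 = $2,450.8678…
Penalty: 12 × 2% × $3,700.00 = $888.00
Final settlement = outstanding balance + penalty = $2,450.8678… + $888.00 = $3,338.87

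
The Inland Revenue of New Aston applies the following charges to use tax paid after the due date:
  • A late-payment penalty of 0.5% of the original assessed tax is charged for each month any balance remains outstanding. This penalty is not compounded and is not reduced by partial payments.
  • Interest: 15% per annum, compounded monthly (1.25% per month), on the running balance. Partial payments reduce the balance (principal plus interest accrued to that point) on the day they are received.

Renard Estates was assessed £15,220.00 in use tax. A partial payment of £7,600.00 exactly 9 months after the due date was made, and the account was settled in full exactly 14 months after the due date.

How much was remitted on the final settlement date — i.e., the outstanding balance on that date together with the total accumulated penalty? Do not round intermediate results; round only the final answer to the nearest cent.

£11,089.49

Balance at month 9: £15,220.0000 × (1 + 0.0125)^9 = £17,020.4069…
After £7,600.00 payment: £17,020.4069… − £7,600.00 = £9,420.4069…
Balance at month 14: £9,420.4069… × (1 + 0.0125)^5 = £10,024.0869…
Penalty: 14 × 0.5% × £15,220.00 = £1,065.40
Final settlement = outstanding balance + penalty = £10,024.0869… + £1,065.40 = £11,089.49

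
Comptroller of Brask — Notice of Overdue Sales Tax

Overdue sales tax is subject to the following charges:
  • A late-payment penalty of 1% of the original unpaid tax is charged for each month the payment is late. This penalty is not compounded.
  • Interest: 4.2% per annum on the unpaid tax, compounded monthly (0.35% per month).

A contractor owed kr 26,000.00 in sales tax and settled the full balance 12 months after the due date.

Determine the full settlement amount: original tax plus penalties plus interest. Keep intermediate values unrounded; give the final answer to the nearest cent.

Late-payment penalty = 1% × kr 26,000.00 × 12 mo = kr 3,120.00
Interest: kr 26,000.00 × ((1 + 0.0035)^12 − 1) = kr 26,000.00 × 0.0428180… = kr 1,113.2682…
Total = kr 26,000.00 + kr 3,120.0000 + kr 1,113.2682… = kr 30,233.27

kr 30,233.27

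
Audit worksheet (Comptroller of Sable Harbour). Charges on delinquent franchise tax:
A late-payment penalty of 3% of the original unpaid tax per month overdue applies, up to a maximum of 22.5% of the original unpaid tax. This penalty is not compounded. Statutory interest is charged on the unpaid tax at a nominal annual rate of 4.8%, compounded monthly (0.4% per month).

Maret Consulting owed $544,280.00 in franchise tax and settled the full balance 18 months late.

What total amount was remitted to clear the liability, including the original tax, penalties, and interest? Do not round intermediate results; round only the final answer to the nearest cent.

Penalty (uncapped): 18 × 3% × $544,280.00 = $293,911.20; cap = 22.5% × $544,280.00 = $122,463.00 → penalty = $122,463.00
Interest: $544,280.00 × ((1 + 0.004)^18 − 1) = $544,280.00 × 0.0745010… = $40,549.4131…
Total = $544,280.00 + $122,463.0000 + $40,549.4131… = $707,292.41

$707,292.41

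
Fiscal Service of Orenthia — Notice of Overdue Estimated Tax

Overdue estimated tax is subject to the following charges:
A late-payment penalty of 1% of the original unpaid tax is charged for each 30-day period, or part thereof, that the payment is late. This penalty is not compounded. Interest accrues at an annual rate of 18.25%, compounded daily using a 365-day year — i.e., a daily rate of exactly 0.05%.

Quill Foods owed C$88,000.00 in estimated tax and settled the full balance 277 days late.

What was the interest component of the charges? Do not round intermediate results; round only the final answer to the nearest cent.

Interest: C$88,000.00 × ((1 + 0.0005)^277 − 1) = C$88,000.00 × 0.14850993… = C$13,068.8736…

C$13,068.87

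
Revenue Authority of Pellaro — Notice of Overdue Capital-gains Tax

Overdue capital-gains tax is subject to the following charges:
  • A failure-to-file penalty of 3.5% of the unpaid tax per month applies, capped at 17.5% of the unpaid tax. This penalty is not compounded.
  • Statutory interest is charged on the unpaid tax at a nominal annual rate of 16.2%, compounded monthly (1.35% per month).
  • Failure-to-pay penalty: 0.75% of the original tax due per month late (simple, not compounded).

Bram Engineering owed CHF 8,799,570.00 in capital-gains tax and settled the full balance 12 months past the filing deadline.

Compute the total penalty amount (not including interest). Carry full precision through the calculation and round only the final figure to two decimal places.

CHF 2,331,886.05

Failure-to-file: 12 × 3.5% × CHF 8,799,570.00 = CHF 3,695,819.40, capped at 17.5% × CHF 8,799,570.00 = CHF 1,539,924.75
Failure-to-pay penalty = 0.75% × CHF 8,799,570.00 × 12 mo = CHF 791,961.30
Total penalty = CHF 1,539,924.75 + CHF 791,961.30 = CHF 2,331,886.05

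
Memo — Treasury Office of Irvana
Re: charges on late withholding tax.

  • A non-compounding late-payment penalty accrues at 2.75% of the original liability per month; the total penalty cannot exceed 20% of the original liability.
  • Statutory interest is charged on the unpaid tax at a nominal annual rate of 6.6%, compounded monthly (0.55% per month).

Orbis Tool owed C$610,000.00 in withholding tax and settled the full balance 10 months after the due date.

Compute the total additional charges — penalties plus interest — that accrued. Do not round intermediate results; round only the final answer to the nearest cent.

C$156,392.66

Penalty (uncapped): 10 × 2.75% × C$610,000.00 = C$167,750.00; cap = 20% × C$610,000.00 = C$122,000.00 → penalty = C$122,000.00
Interest: C$610,000.00 × ((1 + 0.0055)^10 − 1) = C$610,000.00 × 0.0563814… = C$34,392.6591…
Penalties + interest = C$122,000.0000 + C$34,392.6591… = C$156,392.66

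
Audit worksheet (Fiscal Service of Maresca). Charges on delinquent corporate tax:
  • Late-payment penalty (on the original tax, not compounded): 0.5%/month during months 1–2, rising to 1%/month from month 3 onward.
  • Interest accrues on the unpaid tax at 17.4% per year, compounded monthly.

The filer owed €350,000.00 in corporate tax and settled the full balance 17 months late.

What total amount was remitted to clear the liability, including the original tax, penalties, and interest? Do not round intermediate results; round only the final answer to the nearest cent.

Penalty, months 1–2: 2 × 0.5% × €350,000.00 = €3,500.00
Penalty, months 3–17: 15 × 1% × €350,000.00 = €52,500.00
Interest (17.4%/yr ÷ 12 = 1.45%/month): €350,000.00 × ((1 + 0.0145)^17 − 1) = €97,046.7250…
Total = €350,000.00 + €56,000.0000 + €97,046.7250… = €503,046.72

€503,046.72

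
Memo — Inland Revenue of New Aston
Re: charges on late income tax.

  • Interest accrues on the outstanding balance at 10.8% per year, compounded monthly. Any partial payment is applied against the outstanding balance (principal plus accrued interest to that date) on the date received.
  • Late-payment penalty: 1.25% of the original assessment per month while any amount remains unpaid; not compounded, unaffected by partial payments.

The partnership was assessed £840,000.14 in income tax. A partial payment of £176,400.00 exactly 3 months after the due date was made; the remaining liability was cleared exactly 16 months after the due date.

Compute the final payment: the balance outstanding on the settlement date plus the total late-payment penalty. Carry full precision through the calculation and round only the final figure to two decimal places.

Monthly rate = 10.8% ÷ 12 = 0.9%
Balance at month 3: £840,000.1400 × (1 + 0.009)^3 = £862,884.8762…
After £176,400.00 payment: £862,884.8762… − £176,400.00 = £686,484.8762…
Balance at month 16: £686,484.8762… × (1 + 0.009)^13 = £771,287.2193…
Penalty: 16 × 1.25% × £840,000.14 = £168,000.03…
Final settlement = outstanding balance + penalty = £771,287.2193… + £168,000.03… = £939,287.25

£939,287.25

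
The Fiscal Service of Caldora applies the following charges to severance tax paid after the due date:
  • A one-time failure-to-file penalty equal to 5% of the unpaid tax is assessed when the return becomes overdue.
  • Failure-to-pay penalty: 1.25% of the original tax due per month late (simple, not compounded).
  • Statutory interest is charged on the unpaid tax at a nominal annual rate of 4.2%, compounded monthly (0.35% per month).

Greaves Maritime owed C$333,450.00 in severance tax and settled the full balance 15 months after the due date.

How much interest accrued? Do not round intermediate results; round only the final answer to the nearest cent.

C$17,941.60

Interest: C$333,450.00 × ((1 + 0.0035)^15 − 1) = C$333,450.00 × 0.0538060… = C$17,941.5989…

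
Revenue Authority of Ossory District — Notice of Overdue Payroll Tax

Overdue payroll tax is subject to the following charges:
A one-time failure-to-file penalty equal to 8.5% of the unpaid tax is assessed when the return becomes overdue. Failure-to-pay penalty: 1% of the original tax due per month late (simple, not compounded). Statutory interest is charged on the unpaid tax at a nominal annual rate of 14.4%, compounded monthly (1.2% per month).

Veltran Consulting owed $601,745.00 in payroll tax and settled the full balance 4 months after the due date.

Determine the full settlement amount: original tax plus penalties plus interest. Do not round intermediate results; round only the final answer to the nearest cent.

Failure-to-file penalty: 8.5% × $601,745.00 = $51,148.33…
Failure-to-pay penalty: 4 × 1% × $601,745.00 = $24,069.80
Interest: $601,745.00 × ((1 + 0.012)^4 − 1) = $601,745.00 × 0.0488709… = $29,407.8394…
Total = $601,745.00 + $75,218.1250 + $29,407.8394… = $706,370.96

$706,370.96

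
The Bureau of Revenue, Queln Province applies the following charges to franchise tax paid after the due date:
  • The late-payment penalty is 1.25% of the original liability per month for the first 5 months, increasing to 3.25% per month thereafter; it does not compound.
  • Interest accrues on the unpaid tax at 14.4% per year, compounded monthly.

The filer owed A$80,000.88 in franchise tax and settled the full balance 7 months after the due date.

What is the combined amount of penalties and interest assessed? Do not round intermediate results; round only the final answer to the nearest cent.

A$17,167.01

Penalty, months 1–5: 5 × 1.25% × A$80,000.88 = A$5,000.06…
Penalty, months 6–7: 2 × 3.25% × A$80,000.88 = A$5,200.06…
Interest (14.4%/yr ÷ 12 = 1.2%/month): A$80,000.88 × ((1 + 0.012)^7 − 1) = A$6,966.8935…
Penalties + interest = A$10,200.1122 + A$6,966.8935… = A$17,167.01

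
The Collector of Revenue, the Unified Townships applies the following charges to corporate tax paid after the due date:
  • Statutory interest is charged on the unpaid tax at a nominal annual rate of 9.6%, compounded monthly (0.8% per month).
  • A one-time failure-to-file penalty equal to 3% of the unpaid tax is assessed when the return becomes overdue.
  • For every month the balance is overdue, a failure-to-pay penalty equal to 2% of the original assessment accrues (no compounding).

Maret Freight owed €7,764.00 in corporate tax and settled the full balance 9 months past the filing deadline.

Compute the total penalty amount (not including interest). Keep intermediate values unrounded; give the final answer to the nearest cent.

€1,630.44

Failure-to-file penalty: 3% × €7,764.00 = €232.92
Failure-to-pay penalty = 2% × €7,764.00 × 9 mo = €1,397.52
Total penalty = €232.92 + €1,397.52 = €1,630.44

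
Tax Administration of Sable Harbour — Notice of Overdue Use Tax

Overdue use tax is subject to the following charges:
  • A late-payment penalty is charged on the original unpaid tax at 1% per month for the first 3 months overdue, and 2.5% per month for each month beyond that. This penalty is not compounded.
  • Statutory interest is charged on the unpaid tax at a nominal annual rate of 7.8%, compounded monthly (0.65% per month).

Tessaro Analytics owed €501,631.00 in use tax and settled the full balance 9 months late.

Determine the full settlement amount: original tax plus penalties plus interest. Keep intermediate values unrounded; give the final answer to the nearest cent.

Penalty, months 1–3: 3 × 1% × €501,631.00 = €15,048.93
Penalty, months 4–9: 6 × 2.5% × €501,631.00 = €75,244.65
Interest: €501,631.00 × ((1 + 0.0065)^9 − 1) = €501,631.00 × 0.0600443… = €30,120.0797…
Total = €501,631.00 + €90,293.5800 + €30,120.0797… = €622,044.66

€622,044.66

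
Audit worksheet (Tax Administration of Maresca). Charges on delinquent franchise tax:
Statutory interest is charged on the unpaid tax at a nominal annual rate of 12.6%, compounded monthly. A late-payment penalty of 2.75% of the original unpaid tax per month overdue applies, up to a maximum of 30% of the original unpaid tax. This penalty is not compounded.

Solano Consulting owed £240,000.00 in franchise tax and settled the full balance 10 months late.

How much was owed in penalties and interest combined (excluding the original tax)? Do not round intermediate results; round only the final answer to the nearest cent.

Penalty: 10 × 2.75% × £240,000.00 = £66,000.00 (below the 30% cap of £72,000.00)
Interest (12.6%/yr ÷ 12 = 1.05%/month): £240,000.00 × ((1 + 0.0105)^10 − 1) = £26,424.6600…
Penalties + interest = £66,000.0000 + £26,424.6600… = £92,424.66

£92,424.66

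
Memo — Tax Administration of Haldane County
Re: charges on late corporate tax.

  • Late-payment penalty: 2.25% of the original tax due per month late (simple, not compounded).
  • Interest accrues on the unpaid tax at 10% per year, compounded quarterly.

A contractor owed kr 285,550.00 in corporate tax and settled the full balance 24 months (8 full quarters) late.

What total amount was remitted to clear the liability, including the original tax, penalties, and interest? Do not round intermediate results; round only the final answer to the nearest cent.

Late-payment penalty = 2.25% × kr 285,550.00 × 24 mo = kr 154,197.00
Interest (10%/yr ÷ 4 = 2.5%/quarter): kr 285,550.00 × ((1 + 0.025)^8 − 1) = kr 62,364.9474…
Total = kr 285,550.00 + kr 154,197.0000 + kr 62,364.9474… = kr 502,111.95

kr 502,111.95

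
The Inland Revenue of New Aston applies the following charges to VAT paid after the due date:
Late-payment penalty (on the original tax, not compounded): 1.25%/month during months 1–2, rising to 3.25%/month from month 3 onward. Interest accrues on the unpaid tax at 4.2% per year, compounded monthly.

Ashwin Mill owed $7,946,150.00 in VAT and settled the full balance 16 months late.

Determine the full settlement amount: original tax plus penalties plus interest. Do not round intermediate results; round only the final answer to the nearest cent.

Penalty, months 1–2: 2 × 1.25% × $7,946,150.00 = $198,653.75
Penalty, months 3–16: 14 × 3.25% × $7,946,150.00 = $3,615,498.25
Interest (4.2%/yr ÷ 12 = 0.35%/month): $7,946,150.00 × ((1 + 0.0035)^16 − 1) = $456,858.2161…
Total = $7,946,150.00 + $3,814,152.0000 + $456,858.2161… = $12,217,160.22

$12,217,160.22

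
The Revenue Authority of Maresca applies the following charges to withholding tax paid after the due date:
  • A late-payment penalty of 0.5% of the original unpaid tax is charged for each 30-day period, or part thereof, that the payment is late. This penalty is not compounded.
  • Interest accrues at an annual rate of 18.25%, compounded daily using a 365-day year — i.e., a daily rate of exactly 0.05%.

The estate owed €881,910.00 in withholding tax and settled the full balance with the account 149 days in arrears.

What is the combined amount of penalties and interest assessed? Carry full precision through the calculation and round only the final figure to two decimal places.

Penalty periods: ⌈149/30⌉ = 5; penalty = 5 × 0.5% × €881,910.00 = €22,047.75
Interest: €881,910.00 × ((1 + 0.0005)^149 − 1) = €881,910.00 × 0.07732528… = €68,193.9420…
Penalties + interest = €22,047.7500 + €68,193.9420… = €90,241.69

€90,241.69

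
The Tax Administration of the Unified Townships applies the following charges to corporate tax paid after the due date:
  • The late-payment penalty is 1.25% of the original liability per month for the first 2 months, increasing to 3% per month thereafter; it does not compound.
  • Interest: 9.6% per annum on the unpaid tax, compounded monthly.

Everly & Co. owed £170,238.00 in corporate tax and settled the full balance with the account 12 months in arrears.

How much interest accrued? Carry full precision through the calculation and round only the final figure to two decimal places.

Interest (9.6%/yr ÷ 12 = 0.8%/month): £170,238.00 × ((1 + 0.008)^12 − 1) = £17,081.4585…

£17,081.46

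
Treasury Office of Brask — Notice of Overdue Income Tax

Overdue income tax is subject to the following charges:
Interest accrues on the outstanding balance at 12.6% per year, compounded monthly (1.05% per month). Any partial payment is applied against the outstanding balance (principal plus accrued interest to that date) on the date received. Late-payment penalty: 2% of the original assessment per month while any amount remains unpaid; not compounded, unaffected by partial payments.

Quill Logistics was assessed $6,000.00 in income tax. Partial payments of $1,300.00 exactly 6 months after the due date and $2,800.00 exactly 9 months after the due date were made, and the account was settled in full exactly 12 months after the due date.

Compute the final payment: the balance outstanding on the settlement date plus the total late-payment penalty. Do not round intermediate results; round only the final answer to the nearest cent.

$3,968.01

Balance at month 6: $6,000.0000 × (1 + 0.0105)^6 = $6,388.0625…
After $1,300.00 payment: $6,388.0625… − $1,300.00 = $5,088.0625…
Balance at month 9: $5,088.0625… × (1 + 0.0105)^3 = $5,250.0252…
After $2,800.00 payment: $5,250.0252… − $2,800.00 = $2,450.0252…
Balance at month 12: $2,450.0252… × (1 + 0.0105)^3 = $2,528.0142…
Penalty: 12 × 2% × $6,000.00 = $1,440.00
Final settlement = outstanding balance + penalty = $2,528.0142… + $1,440.00 = $3,968.01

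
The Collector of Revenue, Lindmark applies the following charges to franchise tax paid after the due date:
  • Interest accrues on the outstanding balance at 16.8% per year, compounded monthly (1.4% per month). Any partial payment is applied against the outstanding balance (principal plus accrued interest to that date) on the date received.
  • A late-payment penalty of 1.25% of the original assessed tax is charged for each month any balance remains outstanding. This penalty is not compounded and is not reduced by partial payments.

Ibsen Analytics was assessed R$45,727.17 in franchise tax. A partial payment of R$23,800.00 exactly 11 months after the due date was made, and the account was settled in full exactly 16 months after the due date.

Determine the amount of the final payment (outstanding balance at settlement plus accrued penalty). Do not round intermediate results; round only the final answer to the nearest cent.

R$40,751.26

Balance at month 11: R$45,727.1700 × (1 + 0.014)^11 = R$53,283.3877…
After R$23,800.00 payment: R$53,283.3877… − R$23,800.00 = R$29,483.3877…
Balance at month 16: R$29,483.3877… × (1 + 0.014)^5 = R$31,605.8270…
Penalty: 16 × 1.25% × R$45,727.17 = R$9,145.43…
Final settlement = outstanding balance + penalty = R$31,605.8270… + R$9,145.43… = R$40,751.26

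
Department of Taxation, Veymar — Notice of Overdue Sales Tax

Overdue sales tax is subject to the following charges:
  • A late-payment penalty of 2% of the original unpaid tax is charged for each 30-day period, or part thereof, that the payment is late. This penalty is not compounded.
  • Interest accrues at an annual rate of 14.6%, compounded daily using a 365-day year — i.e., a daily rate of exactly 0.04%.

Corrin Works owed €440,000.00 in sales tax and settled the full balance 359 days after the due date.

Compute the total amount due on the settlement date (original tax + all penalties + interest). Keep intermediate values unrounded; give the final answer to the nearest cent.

€613,531.20

Penalty periods: ⌈359/30⌉ = 12; penalty = 12 × 2% × €440,000.00 = €105,600.00
Interest: €440,000.00 × ((1 + 0.0004)^359 − 1) = €440,000.00 × 0.15438910… = €67,931.2047…
Total = €440,000.00 + €105,600.0000 + €67,931.2047… = €613,531.20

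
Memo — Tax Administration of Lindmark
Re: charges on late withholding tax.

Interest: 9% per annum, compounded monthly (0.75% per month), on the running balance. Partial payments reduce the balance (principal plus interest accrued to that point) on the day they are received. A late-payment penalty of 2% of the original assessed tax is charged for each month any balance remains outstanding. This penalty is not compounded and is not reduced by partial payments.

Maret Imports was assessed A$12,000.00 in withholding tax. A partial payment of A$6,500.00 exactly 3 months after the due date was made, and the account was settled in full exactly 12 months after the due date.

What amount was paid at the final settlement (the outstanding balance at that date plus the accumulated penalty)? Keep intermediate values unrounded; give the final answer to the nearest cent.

Balance at month 3: A$12,000.0000 × (1 + 0.0075)^3 = A$12,272.0301…
After A$6,500.00 payment: A$12,272.0301… − A$6,500.00 = A$5,772.0301…
Balance at month 12: A$5,772.0301… × (1 + 0.0075)^9 = A$6,173.5373…
Penalty: 12 × 2% × A$12,000.00 = A$2,880.00
Final settlement = outstanding balance + penalty = A$6,173.5373… + A$2,880.00 = A$9,053.54

A$9,053.54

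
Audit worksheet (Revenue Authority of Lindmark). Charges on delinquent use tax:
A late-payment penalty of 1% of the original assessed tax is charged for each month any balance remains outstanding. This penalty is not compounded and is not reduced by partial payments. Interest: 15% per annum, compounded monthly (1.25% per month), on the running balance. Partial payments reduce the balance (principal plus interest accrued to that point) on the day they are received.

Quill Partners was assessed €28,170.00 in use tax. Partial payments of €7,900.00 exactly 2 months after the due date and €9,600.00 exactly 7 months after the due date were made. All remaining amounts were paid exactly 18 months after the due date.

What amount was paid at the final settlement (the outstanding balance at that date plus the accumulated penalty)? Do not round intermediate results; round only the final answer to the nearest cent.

€19,656.57

Balance at month 2: €28,170.0000 × (1 + 0.0125)^2 = €28,878.6516…
After €7,900.00 payment: €28,878.6516… − €7,900.00 = €20,978.6516…
Balance at month 7: €20,978.6516… × (1 + 0.0125)^5 = €22,323.0087…
After €9,600.00 payment: €22,323.0087… − €9,600.00 = €12,723.0087…
Balance at month 18: €12,723.0087… × (1 + 0.0125)^11 = €14,585.9653…
Penalty: 18 × 1% × €28,170.00 = €5,070.60
Final settlement = outstanding balance + penalty = €14,585.9653… + €5,070.60 = €19,656.57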